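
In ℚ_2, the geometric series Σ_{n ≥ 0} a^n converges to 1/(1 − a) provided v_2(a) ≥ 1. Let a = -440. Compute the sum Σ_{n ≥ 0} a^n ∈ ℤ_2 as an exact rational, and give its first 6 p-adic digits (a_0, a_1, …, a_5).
Σ a^n = 1/(1 − a) = 1/441;  first 6 digits = (1, 0, 0, 1, 0, 0)

v_2(a) = 3 ≥ 1, so the series converges in ℤ_2 to 1/(1 − a) = 1/(1 − (-440)) = 1/441. Expand this rational in ℤ_2: compute digits iteratively via d_i = x_i mod 2, x_{i+1} = (x_i − d_i)/2. The first 6 digits are (1, 0, 0, 1, 0, 0).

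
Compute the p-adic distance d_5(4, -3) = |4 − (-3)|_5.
d_5(4, -3) = 1

Step 1 — x − y = 4 − (-3) = 7. Step 2 — v_5(7) = 0 (factor: 7 = (5^0 · 7); the sign does not affect v_p). Step 3 — |x − y|_5 = 5^{0} = 1.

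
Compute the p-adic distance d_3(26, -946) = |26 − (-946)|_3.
d_3(26, -946) = 1/243

Step 1 — x − y = 26 − (-946) = 972. Step 2 — v_3(972) = 5 (factor: 972 = (3^5 · 4); the sign does not affect v_p). Step 3 — |x − y|_3 = 3^{-5} = 1/243.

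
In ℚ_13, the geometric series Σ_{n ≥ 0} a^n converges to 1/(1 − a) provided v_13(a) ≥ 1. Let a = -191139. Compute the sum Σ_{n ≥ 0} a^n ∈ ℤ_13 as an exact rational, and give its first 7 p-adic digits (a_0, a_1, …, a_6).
Σ a^n = 1/(1 − a) = 1/191140;  first 7 digits = (1, 0, 0, 4, 6, 12, 2)

v_13(a) = 3 ≥ 1, so the series converges in ℤ_13 to 1/(1 − a) = 1/(1 − (-191139)) = 1/191140. Expand this rational in ℤ_13: compute digits iteratively via d_i = x_i mod 13, x_{i+1} = (x_i − d_i)/13. The first 7 digits are (1, 0, 0, 4, 6, 12, 2).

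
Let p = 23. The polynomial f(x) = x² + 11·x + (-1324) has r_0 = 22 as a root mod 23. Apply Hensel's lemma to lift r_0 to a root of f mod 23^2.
r_1 = 206 (mod 529)

Hensel: r_{i+1} = r_i − f(r_i)·(f′(r_i))^{-1} mod 23^{i+2}, f′(x) = 2x + 11. Iterate:
  r_0 = 22 (mod 23)
  r_1 = 206 (mod 529)
Final: r = 206 satisfies f(r) ≡ 0 mod 23^2.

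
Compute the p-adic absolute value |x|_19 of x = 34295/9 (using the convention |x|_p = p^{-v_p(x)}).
|34295/9|_19 = 1/6859

Step 1 — compute v_19(x) by factoring powers of 19 out of the numerator and denominator: v_19(34295/9) = 3. Step 2 — apply |x|_p = p^{-v_p(x)} = 19^{-3} = 1/6859.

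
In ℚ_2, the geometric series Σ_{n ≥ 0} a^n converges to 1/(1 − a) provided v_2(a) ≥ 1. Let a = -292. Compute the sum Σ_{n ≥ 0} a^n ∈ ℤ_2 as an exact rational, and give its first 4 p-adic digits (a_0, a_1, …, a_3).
Σ a^n = 1/(1 − a) = 1/293;  first 4 digits = (1, 0, 1, 1)

v_2(a) = 2 ≥ 1, so the series converges in ℤ_2 to 1/(1 − a) = 1/(1 − (-292)) = 1/293. Expand this rational in ℤ_2: compute digits iteratively via d_i = x_i mod 2, x_{i+1} = (x_i − d_i)/2. The first 4 digits are (1, 0, 1, 1).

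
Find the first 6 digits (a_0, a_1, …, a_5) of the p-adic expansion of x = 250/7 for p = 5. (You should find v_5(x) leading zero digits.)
(a_0, …, a_5) = (0, 0, 0, 1, 2, 1)

v_5(250/7) = 3, so a_0 = ... = a_2 = 0. Factor out: x = 5^3 · u with u = 2/7 a unit in ℤ_5. Expand u iteratively via a_{v+i} = u_i mod 5, u_{i+1} = (u_i − a_{v+i})/5:
  u_0 = 2/7;  a_3 = 1;  u_1 = (u_0 − 1)/5 = -1/7
  u_1 = -1/7;  a_4 = 2;  u_2 = (u_1 − 2)/5 = -3/7
  u_2 = -3/7;  a_5 = 1;  u_3 = (u_2 − 1)/5 = -2/7
Digits: (0, 0, 0, 1, 2, 1).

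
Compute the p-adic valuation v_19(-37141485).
v_19(-37141485) = 5

v_19(n) is the largest exponent k such that 19^k divides n. Factor out: -37141485 = -19^5 · 15. (Sign doesn't affect v_p.) So v_19(-37141485) = 5.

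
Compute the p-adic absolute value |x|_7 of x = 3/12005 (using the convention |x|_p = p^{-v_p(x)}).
|3/12005|_7 = 2401

Step 1 — compute v_7(x) by factoring powers of 7 out of the numerator and denominator: v_7(3/12005) = -4. Step 2 — apply |x|_p = p^{-v_p(x)} = 7^{4} = 2401.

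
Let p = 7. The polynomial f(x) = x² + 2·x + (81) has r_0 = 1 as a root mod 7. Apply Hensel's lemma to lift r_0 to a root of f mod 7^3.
r_2 = 127 (mod 343)

Hensel: r_{i+1} = r_i − f(r_i)·(f′(r_i))^{-1} mod 7^{i+2}, f′(x) = 2x + 2. Iterate:
  r_0 = 1 (mod 7)
  r_1 = 29 (mod 49)
  r_2 = 127 (mod 343)
Final: r = 127 satisfies f(r) ≡ 0 mod 7^3.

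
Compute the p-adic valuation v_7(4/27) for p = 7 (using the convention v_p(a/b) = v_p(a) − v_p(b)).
v_7(4/27) = 0

Factor powers of 7 from the numerator and denominator of the reduced fraction: 4 = 7^0 · 4 and 27 = 7^0 · 27. Apply v_p(a/b) = v_p(a) − v_p(b): v_7(4/27) = 0 − 0 = 0.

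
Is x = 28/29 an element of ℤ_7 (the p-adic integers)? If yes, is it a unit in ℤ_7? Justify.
x ∈ ℤ_7 but not a unit; v_7(x) = 1 > 0

ℤ_7 = {x ∈ ℚ_7 : v_7(x) ≥ 0} and ℤ_7^× = {x ∈ ℤ_7 : v_7(x) = 0}. Here v_7(28/29) = v_7(num) − v_7(den) = 1; compare against these criteria.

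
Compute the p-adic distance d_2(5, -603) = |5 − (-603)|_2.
d_2(5, -603) = 1/32

Step 1 — x − y = 5 − (-603) = 608. Step 2 — v_2(608) = 5 (factor: 608 = (2^5 · 19); the sign does not affect v_p). Step 3 — |x − y|_2 = 2^{-5} = 1/32.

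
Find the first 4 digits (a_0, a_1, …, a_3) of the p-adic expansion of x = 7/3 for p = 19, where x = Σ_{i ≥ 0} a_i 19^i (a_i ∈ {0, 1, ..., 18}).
(a_0, …, a_3) = (15, 12, 12, 12)

v_19(7/3) = 0 (numerator and denominator both coprime to 19), so x ∈ ℤ_19^×. Compute digits iteratively via a_i = x_i mod 19, x_{i+1} = (x_i − a_i)/19, with x_0 = x:
  x_0 = 7/3;  a_0 = 15;  x_1 = (x_0 − 15)/19 = -2/3
  x_1 = -2/3;  a_1 = 12;  x_2 = (x_1 − 12)/19 = -2/3
  x_2 = -2/3;  a_2 = 12;  x_3 = (x_2 − 12)/19 = -2/3
  x_3 = -2/3;  a_3 = 12;  x_4 = (x_3 − 12)/19 = -2/3
Digits: (15, 12, 12, 12).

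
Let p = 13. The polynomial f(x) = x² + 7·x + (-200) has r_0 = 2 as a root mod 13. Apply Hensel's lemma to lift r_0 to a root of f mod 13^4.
r_3 = 3460 (mod 28561)

Hensel: r_{i+1} = r_i − f(r_i)·(f′(r_i))^{-1} mod 13^{i+2}, f′(x) = 2x + 7. Iterate:
  r_0 = 2 (mod 13)
  r_1 = 80 (mod 169)
  r_2 = 1263 (mod 2197)
  r_3 = 3460 (mod 28561)
Final: r = 3460 satisfies f(r) ≡ 0 mod 13^4.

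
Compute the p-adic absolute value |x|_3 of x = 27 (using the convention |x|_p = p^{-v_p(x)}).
|27|_3 = 1/27

Step 1 — compute v_3(x) by factoring powers of 3 out of the numerator and denominator: v_3(27) = 3. Step 2 — apply |x|_p = p^{-v_p(x)} = 3^{-3} = 1/27.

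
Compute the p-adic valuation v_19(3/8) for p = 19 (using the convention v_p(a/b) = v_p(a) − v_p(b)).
v_19(3/8) = 0

Factor powers of 19 from the numerator and denominator of the reduced fraction: 3 = 19^0 · 3 and 8 = 19^0 · 8. Apply v_p(a/b) = v_p(a) − v_p(b): v_19(3/8) = 0 − 0 = 0.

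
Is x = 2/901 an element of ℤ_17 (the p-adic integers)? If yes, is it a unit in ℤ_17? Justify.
x ∉ ℤ_17 (v_17(x) = -1 < 0)

ℤ_17 = {x ∈ ℚ_17 : v_17(x) ≥ 0} and ℤ_17^× = {x ∈ ℤ_17 : v_17(x) = 0}. Here v_17(2/901) = v_17(num) − v_17(den) = -1; compare against these criteria.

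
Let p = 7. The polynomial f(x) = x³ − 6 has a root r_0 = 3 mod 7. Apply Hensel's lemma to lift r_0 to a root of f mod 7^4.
r_3 = 808 (mod 2401)

Hensel: r_{i+1} = r_i − f(r_i)/f′(r_i) mod 7^{i+2}, where f′(x) = 3x². Iterate:
  r_0 = 3 (mod 7)
  r_1 = 24 (mod 49)
  r_2 = 122 (mod 343)
  r_3 = 808 (mod 2401)
Final: r = 808 with f(r) ≡ 0 mod 7^4.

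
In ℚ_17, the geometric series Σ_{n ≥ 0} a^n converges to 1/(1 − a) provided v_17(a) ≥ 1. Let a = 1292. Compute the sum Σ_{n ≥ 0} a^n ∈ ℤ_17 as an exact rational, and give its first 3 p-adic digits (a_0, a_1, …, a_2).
Σ a^n = 1/(1 − a) = -1/1291;  first 3 digits = (1, 8, 0)

v_17(a) = 1 ≥ 1, so the series converges in ℤ_17 to 1/(1 − a) = 1/(1 − 1292) = -1/1291. Expand this rational in ℤ_17: compute digits iteratively via d_i = x_i mod 17, x_{i+1} = (x_i − d_i)/17. The first 3 digits are (1, 8, 0).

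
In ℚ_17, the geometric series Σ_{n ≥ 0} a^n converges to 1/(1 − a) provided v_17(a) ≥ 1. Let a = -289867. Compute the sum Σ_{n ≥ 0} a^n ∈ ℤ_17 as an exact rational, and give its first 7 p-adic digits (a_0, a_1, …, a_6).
Σ a^n = 1/(1 − a) = 1/289868;  first 7 digits = (1, 0, 0, 9, 13, 16, 12)

v_17(a) = 3 ≥ 1, so the series converges in ℤ_17 to 1/(1 − a) = 1/(1 − (-289867)) = 1/289868. Expand this rational in ℤ_17: compute digits iteratively via d_i = x_i mod 17, x_{i+1} = (x_i − d_i)/17. The first 7 digits are (1, 0, 0, 9, 13, 16, 12).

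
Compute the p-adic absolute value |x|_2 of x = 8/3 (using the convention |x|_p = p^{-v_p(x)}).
|8/3|_2 = 1/8

Step 1 — compute v_2(x) by factoring powers of 2 out of the numerator and denominator: v_2(8/3) = 3. Step 2 — apply |x|_p = p^{-v_p(x)} = 2^{-3} = 1/8.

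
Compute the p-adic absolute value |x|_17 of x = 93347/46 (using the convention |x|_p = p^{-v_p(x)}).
|93347/46|_17 = 1/4913

Step 1 — compute v_17(x) by factoring powers of 17 out of the numerator and denominator: v_17(93347/46) = 3. Step 2 — apply |x|_p = p^{-v_p(x)} = 17^{-3} = 1/4913.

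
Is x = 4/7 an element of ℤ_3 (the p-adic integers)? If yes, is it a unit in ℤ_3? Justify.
x ∈ ℤ_3^× (unit); v_3(x) = 0

ℤ_3 = {x ∈ ℚ_3 : v_3(x) ≥ 0} and ℤ_3^× = {x ∈ ℤ_3 : v_3(x) = 0}. Here v_3(4/7) = v_3(num) − v_3(den) = 0; compare against these criteria.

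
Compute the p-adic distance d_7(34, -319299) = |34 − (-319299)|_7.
d_7(34, -319299) = 1/16807

Step 1 — x − y = 34 − (-319299) = 319333. Step 2 — v_7(319333) = 5 (factor: 319333 = (7^5 · 19); the sign does not affect v_p). Step 3 — |x − y|_7 = 7^{-5} = 1/16807.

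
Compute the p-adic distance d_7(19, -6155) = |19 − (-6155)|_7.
d_7(19, -6155) = 1/343

Step 1 — x − y = 19 − (-6155) = 6174. Step 2 — v_7(6174) = 3 (factor: 6174 = (7^3 · 18); the sign does not affect v_p). Step 3 — |x − y|_7 = 7^{-3} = 1/343.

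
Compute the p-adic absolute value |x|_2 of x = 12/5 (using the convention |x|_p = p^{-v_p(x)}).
|12/5|_2 = 1/4

Step 1 — compute v_2(x) by factoring powers of 2 out of the numerator and denominator: v_2(12/5) = 2. Step 2 — apply |x|_p = p^{-v_p(x)} = 2^{-2} = 1/4.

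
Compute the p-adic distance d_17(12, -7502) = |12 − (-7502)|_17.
d_17(12, -7502) = 1/289

Step 1 — x − y = 12 − (-7502) = 7514. Step 2 — v_17(7514) = 2 (factor: 7514 = (17^2 · 26); the sign does not affect v_p). Step 3 — |x − y|_17 = 17^{-2} = 1/289.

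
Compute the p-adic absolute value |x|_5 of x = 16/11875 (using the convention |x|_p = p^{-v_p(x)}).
|16/11875|_5 = 625

Step 1 — compute v_5(x) by factoring powers of 5 out of the numerator and denominator: v_5(16/11875) = -4. Step 2 — apply |x|_p = p^{-v_p(x)} = 5^{4} = 625.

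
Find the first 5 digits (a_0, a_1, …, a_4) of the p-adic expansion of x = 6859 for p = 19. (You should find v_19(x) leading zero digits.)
(a_0, …, a_4) = (0, 0, 0, 1, 0)

v_19(6859) = 3, so a_0 = ... = a_2 = 0. Factor out: x = 19^3 · u with u = 1 a unit in ℤ_19. Expand u iteratively via a_{v+i} = u_i mod 19, u_{i+1} = (u_i − a_{v+i})/19:
  u_0 = 1;  a_3 = 1;  u_1 = (u_0 − 1)/19 = 0
  u_1 = 0;  a_4 = 0;  u_2 = (u_1 − 0)/19 = 0
Digits: (0, 0, 0, 1, 0).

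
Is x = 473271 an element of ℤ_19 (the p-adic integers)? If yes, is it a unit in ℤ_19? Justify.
x ∈ ℤ_19 but not a unit; v_19(x) = 3 > 0

ℤ_19 = {x ∈ ℚ_19 : v_19(x) ≥ 0} and ℤ_19^× = {x ∈ ℤ_19 : v_19(x) = 0}. Here v_19(473271) = v_19(num) − v_19(den) = 3; compare against these criteria.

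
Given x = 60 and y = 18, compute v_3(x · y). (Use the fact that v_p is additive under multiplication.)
v_3(1080) = 3

v_p(x) = 1 (factor: 60 = 3^1 · 20); v_p(y) = 2 (factor: 18 = 3^2 · 2). Additivity: v_p(xy) = v_p(x) + v_p(y) = 1 + 2 = 3. (Direct check: xy = 1080 = 3^3 · (40).)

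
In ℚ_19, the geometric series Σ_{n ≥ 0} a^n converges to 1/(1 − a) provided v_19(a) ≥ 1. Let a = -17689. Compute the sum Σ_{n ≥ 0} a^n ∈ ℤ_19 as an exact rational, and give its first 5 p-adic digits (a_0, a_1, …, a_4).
Σ a^n = 1/(1 − a) = 1/17690;  first 5 digits = (1, 0, 8, 16, 6)

v_19(a) = 2 ≥ 1, so the series converges in ℤ_19 to 1/(1 − a) = 1/(1 − (-17689)) = 1/17690. Expand this rational in ℤ_19: compute digits iteratively via d_i = x_i mod 19, x_{i+1} = (x_i − d_i)/19. The first 5 digits are (1, 0, 8, 16, 6).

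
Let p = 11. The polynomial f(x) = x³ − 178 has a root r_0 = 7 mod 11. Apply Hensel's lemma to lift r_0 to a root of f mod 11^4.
r_3 = 14032 (mod 14641)

Hensel: r_{i+1} = r_i − f(r_i)/f′(r_i) mod 11^{i+2}, where f′(x) = 3x². Iterate:
  r_0 = 7 (mod 11)
  r_1 = 117 (mod 121)
  r_2 = 722 (mod 1331)
  r_3 = 14032 (mod 14641)
Final: r = 14032 with f(r) ≡ 0 mod 11^4.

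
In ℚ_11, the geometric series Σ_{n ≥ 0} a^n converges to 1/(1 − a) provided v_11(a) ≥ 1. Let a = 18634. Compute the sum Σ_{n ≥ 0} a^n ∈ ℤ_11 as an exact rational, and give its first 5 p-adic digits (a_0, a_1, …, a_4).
Σ a^n = 1/(1 − a) = -1/18633;  first 5 digits = (1, 0, 0, 3, 1)

v_11(a) = 3 ≥ 1, so the series converges in ℤ_11 to 1/(1 − a) = 1/(1 − 18634) = -1/18633. Expand this rational in ℤ_11: compute digits iteratively via d_i = x_i mod 11, x_{i+1} = (x_i − d_i)/11. The first 5 digits are (1, 0, 0, 3, 1).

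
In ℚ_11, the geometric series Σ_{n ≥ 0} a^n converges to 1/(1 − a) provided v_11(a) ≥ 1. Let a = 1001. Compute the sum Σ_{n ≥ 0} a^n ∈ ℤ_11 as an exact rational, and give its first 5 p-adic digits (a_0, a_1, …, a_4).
Σ a^n = 1/(1 − a) = -1/1000;  first 5 digits = (1, 3, 6, 10, 4)

v_11(a) = 1 ≥ 1, so the series converges in ℤ_11 to 1/(1 − a) = 1/(1 − 1001) = -1/1000. Expand this rational in ℤ_11: compute digits iteratively via d_i = x_i mod 11, x_{i+1} = (x_i − d_i)/11. The first 5 digits are (1, 3, 6, 10, 4).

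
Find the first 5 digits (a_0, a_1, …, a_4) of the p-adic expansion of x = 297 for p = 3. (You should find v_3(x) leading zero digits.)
(a_0, …, a_4) = (0, 0, 0, 2, 0)

v_3(297) = 3, so a_0 = ... = a_2 = 0. Factor out: x = 3^3 · u with u = 11 a unit in ℤ_3. Expand u iteratively via a_{v+i} = u_i mod 3, u_{i+1} = (u_i − a_{v+i})/3:
  u_0 = 11;  a_3 = 2;  u_1 = (u_0 − 2)/3 = 3
  u_1 = 3;  a_4 = 0;  u_2 = (u_1 − 0)/3 = 1
Digits: (0, 0, 0, 2, 0).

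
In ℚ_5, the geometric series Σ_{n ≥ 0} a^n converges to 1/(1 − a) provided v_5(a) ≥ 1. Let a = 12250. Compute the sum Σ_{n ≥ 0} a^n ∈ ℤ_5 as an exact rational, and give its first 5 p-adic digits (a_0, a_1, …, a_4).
Σ a^n = 1/(1 − a) = -1/12249;  first 5 digits = (1, 0, 0, 3, 4)

v_5(a) = 3 ≥ 1, so the series converges in ℤ_5 to 1/(1 − a) = 1/(1 − 12250) = -1/12249. Expand this rational in ℤ_5: compute digits iteratively via d_i = x_i mod 5, x_{i+1} = (x_i − d_i)/5. The first 5 digits are (1, 0, 0, 3, 4).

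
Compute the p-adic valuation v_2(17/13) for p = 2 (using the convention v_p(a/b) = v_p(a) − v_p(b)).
v_2(17/13) = 0

Factor powers of 2 from the numerator and denominator of the reduced fraction: 17 = 2^0 · 17 and 13 = 2^0 · 13. Apply v_p(a/b) = v_p(a) − v_p(b): v_2(17/13) = 0 − 0 = 0.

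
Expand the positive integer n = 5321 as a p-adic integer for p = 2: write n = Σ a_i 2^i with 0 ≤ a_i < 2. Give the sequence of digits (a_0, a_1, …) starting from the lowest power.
(a_0, a_1, …) = (1, 0, 0, 1, 0, 0, 1, 1, 0, 0, 1, 0, 1)

Repeated division by 2 gives the digits low-to-high: 5321 = 1 + 1·2^3 + 1·2^6 + 1·2^7 + 1·2^10 + 1·2^12. Digit sequence: (1, 0, 0, 1, 0, 0, 1, 1, 0, 0, 1, 0, 1).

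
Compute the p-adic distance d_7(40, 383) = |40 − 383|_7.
d_7(40, 383) = 1/343

Step 1 — x − y = 40 − 383 = -343. Step 2 — v_7(-343) = 3 (factor: -343 = −(7^3 · 1); the sign does not affect v_p). Step 3 — |x − y|_7 = 7^{-3} = 1/343.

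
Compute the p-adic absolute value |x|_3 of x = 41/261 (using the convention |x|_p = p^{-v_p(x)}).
|41/261|_3 = 9

Step 1 — compute v_3(x) by factoring powers of 3 out of the numerator and denominator: v_3(41/261) = -2. Step 2 — apply |x|_p = p^{-v_p(x)} = 3^{2} = 9.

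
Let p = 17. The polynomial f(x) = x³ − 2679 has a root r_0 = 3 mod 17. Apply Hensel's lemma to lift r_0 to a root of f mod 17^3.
r_2 = 4083 (mod 4913)

Hensel: r_{i+1} = r_i − f(r_i)/f′(r_i) mod 17^{i+2}, where f′(x) = 3x². Iterate:
  r_0 = 3 (mod 17)
  r_1 = 37 (mod 289)
  r_2 = 4083 (mod 4913)
Final: r = 4083 with f(r) ≡ 0 mod 17^3.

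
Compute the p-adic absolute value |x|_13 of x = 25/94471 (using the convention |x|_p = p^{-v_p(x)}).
|25/94471|_13 = 2197

Step 1 — compute v_13(x) by factoring powers of 13 out of the numerator and denominator: v_13(25/94471) = -3. Step 2 — apply |x|_p = p^{-v_p(x)} = 13^{3} = 2197.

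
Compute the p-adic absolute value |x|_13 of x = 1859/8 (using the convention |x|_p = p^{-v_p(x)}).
|1859/8|_13 = 1/169

Step 1 — compute v_13(x) by factoring powers of 13 out of the numerator and denominator: v_13(1859/8) = 2. Step 2 — apply |x|_p = p^{-v_p(x)} = 13^{-2} = 1/169.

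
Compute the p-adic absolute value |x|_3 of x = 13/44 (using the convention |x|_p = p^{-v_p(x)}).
|13/44|_3 = 1

Step 1 — compute v_3(x) by factoring powers of 3 out of the numerator and denominator: v_3(13/44) = 0. Step 2 — apply |x|_p = p^{-v_p(x)} = 3^{0} = 1.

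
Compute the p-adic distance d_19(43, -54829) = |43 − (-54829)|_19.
d_19(43, -54829) = 1/6859

Step 1 — x − y = 43 − (-54829) = 54872. Step 2 — v_19(54872) = 3 (factor: 54872 = (19^3 · 8); the sign does not affect v_p). Step 3 — |x − y|_19 = 19^{-3} = 1/6859.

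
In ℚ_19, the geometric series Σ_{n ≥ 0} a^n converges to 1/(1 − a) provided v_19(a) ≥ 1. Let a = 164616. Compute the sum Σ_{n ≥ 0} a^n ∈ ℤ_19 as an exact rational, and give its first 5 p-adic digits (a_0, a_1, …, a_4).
Σ a^n = 1/(1 − a) = -1/164615;  first 5 digits = (1, 0, 0, 5, 1)

v_19(a) = 3 ≥ 1, so the series converges in ℤ_19 to 1/(1 − a) = 1/(1 − 164616) = -1/164615. Expand this rational in ℤ_19: compute digits iteratively via d_i = x_i mod 19, x_{i+1} = (x_i − d_i)/19. The first 5 digits are (1, 0, 0, 5, 1).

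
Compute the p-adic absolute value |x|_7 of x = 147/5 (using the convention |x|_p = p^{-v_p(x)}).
|147/5|_7 = 1/49

Step 1 — compute v_7(x) by factoring powers of 7 out of the numerator and denominator: v_7(147/5) = 2. Step 2 — apply |x|_p = p^{-v_p(x)} = 7^{-2} = 1/49.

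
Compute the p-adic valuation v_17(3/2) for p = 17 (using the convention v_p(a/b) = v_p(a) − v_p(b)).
v_17(3/2) = 0

Factor powers of 17 from the numerator and denominator of the reduced fraction: 3 = 17^0 · 3 and 2 = 17^0 · 2. Apply v_p(a/b) = v_p(a) − v_p(b): v_17(3/2) = 0 − 0 = 0.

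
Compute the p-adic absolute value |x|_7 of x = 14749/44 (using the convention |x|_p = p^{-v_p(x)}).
|14749/44|_7 = 1/343

Step 1 — compute v_7(x) by factoring powers of 7 out of the numerator and denominator: v_7(14749/44) = 3. Step 2 — apply |x|_p = p^{-v_p(x)} = 7^{-3} = 1/343.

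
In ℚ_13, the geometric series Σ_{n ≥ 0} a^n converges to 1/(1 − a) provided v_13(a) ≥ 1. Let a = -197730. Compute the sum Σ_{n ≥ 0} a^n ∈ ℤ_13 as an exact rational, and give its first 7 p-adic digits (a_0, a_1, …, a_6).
Σ a^n = 1/(1 − a) = 1/197731;  first 7 digits = (1, 0, 0, 1, 6, 12, 0)

v_13(a) = 3 ≥ 1, so the series converges in ℤ_13 to 1/(1 − a) = 1/(1 − (-197730)) = 1/197731. Expand this rational in ℤ_13: compute digits iteratively via d_i = x_i mod 13, x_{i+1} = (x_i − d_i)/13. The first 7 digits are (1, 0, 0, 1, 6, 12, 0).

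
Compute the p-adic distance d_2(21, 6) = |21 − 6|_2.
d_2(21, 6) = 1

Step 1 — x − y = 21 − 6 = 15. Step 2 — v_2(15) = 0 (factor: 15 = (2^0 · 15); the sign does not affect v_p). Step 3 — |x − y|_2 = 2^{0} = 1.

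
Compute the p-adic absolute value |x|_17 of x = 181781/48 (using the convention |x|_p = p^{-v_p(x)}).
|181781/48|_17 = 1/4913

Step 1 — compute v_17(x) by factoring powers of 17 out of the numerator and denominator: v_17(181781/48) = 3. Step 2 — apply |x|_p = p^{-v_p(x)} = 17^{-3} = 1/4913.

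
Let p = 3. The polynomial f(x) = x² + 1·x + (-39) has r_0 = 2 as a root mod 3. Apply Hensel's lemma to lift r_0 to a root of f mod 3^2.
r_1 = 5 (mod 9)

Hensel: r_{i+1} = r_i − f(r_i)·(f′(r_i))^{-1} mod 3^{i+2}, f′(x) = 2x + 1. Iterate:
  r_0 = 2 (mod 3)
  r_1 = 5 (mod 9)
Final: r = 5 satisfies f(r) ≡ 0 mod 3^2.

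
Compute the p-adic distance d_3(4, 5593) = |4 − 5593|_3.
d_3(4, 5593) = 1/243

Step 1 — x − y = 4 − 5593 = -5589. Step 2 — v_3(-5589) = 5 (factor: -5589 = −(3^5 · 23); the sign does not affect v_p). Step 3 — |x − y|_3 = 3^{-5} = 1/243.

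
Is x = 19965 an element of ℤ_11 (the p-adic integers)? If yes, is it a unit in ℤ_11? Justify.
x ∈ ℤ_11 but not a unit; v_11(x) = 3 > 0

ℤ_11 = {x ∈ ℚ_11 : v_11(x) ≥ 0} and ℤ_11^× = {x ∈ ℤ_11 : v_11(x) = 0}. Here v_11(19965) = v_11(num) − v_11(den) = 3; compare against these criteria.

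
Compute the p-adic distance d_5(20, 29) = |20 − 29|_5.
d_5(20, 29) = 1

Step 1 — x − y = 20 − 29 = -9. Step 2 — v_5(-9) = 0 (factor: -9 = −(5^0 · 9); the sign does not affect v_p). Step 3 — |x − y|_5 = 5^{0} = 1.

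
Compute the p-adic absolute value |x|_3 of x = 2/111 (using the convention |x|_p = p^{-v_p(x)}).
|2/111|_3 = 3

Step 1 — compute v_3(x) by factoring powers of 3 out of the numerator and denominator: v_3(2/111) = -1. Step 2 — apply |x|_p = p^{-v_p(x)} = 3^{1} = 3.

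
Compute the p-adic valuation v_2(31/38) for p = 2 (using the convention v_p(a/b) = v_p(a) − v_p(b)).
v_2(31/38) = -1

Factor powers of 2 from the numerator and denominator of the reduced fraction: 31 = 2^0 · 31 and 38 = 2^1 · 19. Apply v_p(a/b) = v_p(a) − v_p(b): v_2(31/38) = 0 − 1 = -1.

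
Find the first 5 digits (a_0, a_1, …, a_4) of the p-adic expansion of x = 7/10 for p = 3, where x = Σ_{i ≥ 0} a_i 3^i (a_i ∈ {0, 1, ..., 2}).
(a_0, …, a_4) = (1, 2, 2, 0, 0)

v_3(7/10) = 0 (numerator and denominator both coprime to 3), so x ∈ ℤ_3^×. Compute digits iteratively via a_i = x_i mod 3, x_{i+1} = (x_i − a_i)/3, with x_0 = x:
  x_0 = 7/10;  a_0 = 1;  x_1 = (x_0 − 1)/3 = -1/10
  x_1 = -1/10;  a_1 = 2;  x_2 = (x_1 − 2)/3 = -7/10
  x_2 = -7/10;  a_2 = 2;  x_3 = (x_2 − 2)/3 = -9/10
  x_3 = -9/10;  a_3 = 0;  x_4 = (x_3 − 0)/3 = -3/10
  x_4 = -3/10;  a_4 = 0;  x_5 = (x_4 − 0)/3 = -1/10
Digits: (1, 2, 2, 0, 0).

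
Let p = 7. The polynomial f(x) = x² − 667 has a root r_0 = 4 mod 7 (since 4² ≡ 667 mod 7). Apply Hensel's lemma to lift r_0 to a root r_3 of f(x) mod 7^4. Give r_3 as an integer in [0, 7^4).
r_3 = 361 (mod 2401)

Hensel's recurrence: r_{i+1} = r_i − f(r_i)·(f′(r_i))^{-1} mod 7^{i+2}, with f′(x) = 2x. Iterate:
  r_0 = 4 (mod 7)
  r_1 = 18 (mod 49)
  r_2 = 18 (mod 343)
  r_3 = 361 (mod 2401)
Final: r_3 = 361, and one checks f(r_3) ≡ 0 mod 7^4.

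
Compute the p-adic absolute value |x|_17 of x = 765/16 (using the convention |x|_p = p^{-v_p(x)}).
|765/16|_17 = 1/17

Step 1 — compute v_17(x) by factoring powers of 17 out of the numerator and denominator: v_17(765/16) = 1. Step 2 — apply |x|_p = p^{-v_p(x)} = 17^{-1} = 1/17.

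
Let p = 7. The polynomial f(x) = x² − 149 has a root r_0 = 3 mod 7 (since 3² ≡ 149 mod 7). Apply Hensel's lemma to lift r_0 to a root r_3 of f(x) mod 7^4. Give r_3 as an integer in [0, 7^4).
r_3 = 1333 (mod 2401)

Hensel's recurrence: r_{i+1} = r_i − f(r_i)·(f′(r_i))^{-1} mod 7^{i+2}, with f′(x) = 2x. Iterate:
  r_0 = 3 (mod 7)
  r_1 = 10 (mod 49)
  r_2 = 304 (mod 343)
  r_3 = 1333 (mod 2401)
Final: r_3 = 1333, and one checks f(r_3) ≡ 0 mod 7^4.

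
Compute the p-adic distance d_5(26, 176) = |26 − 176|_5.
d_5(26, 176) = 1/25

Step 1 — x − y = 26 − 176 = -150. Step 2 — v_5(-150) = 2 (factor: -150 = −(5^2 · 6); the sign does not affect v_p). Step 3 — |x − y|_5 = 5^{-2} = 1/25.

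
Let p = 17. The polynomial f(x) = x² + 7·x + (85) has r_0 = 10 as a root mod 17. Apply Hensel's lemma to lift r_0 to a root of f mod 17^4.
r_3 = 39144 (mod 83521)

Hensel: r_{i+1} = r_i − f(r_i)·(f′(r_i))^{-1} mod 17^{i+2}, f′(x) = 2x + 7. Iterate:
  r_0 = 10 (mod 17)
  r_1 = 129 (mod 289)
  r_2 = 4753 (mod 4913)
  r_3 = 39144 (mod 83521)
Final: r = 39144 satisfies f(r) ≡ 0 mod 17^4.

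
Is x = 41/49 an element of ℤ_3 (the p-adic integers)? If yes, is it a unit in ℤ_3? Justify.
x ∈ ℤ_3^× (unit); v_3(x) = 0

ℤ_3 = {x ∈ ℚ_3 : v_3(x) ≥ 0} and ℤ_3^× = {x ∈ ℤ_3 : v_3(x) = 0}. Here v_3(41/49) = v_3(num) − v_3(den) = 0; compare against these criteria.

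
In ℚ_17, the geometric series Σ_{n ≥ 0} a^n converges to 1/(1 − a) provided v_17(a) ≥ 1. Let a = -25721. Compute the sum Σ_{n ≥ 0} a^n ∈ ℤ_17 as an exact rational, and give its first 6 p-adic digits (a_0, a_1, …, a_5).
Σ a^n = 1/(1 − a) = 1/25722;  first 6 digits = (1, 0, 13, 11, 15, 6)

v_17(a) = 2 ≥ 1, so the series converges in ℤ_17 to 1/(1 − a) = 1/(1 − (-25721)) = 1/25722. Expand this rational in ℤ_17: compute digits iteratively via d_i = x_i mod 17, x_{i+1} = (x_i − d_i)/17. The first 6 digits are (1, 0, 13, 11, 15, 6).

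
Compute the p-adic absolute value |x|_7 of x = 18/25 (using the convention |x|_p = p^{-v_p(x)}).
|18/25|_7 = 1

Step 1 — compute v_7(x) by factoring powers of 7 out of the numerator and denominator: v_7(18/25) = 0. Step 2 — apply |x|_p = p^{-v_p(x)} = 7^{0} = 1.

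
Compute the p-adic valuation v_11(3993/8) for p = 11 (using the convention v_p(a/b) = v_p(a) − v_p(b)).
v_11(3993/8) = 3

Factor powers of 11 from the numerator and denominator of the reduced fraction: 3993 = 11^3 · 3 and 8 = 11^0 · 8. Apply v_p(a/b) = v_p(a) − v_p(b): v_11(3993/8) = 3 − 0 = 3.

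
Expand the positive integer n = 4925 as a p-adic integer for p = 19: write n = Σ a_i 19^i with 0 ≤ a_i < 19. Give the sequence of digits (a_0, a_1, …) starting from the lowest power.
(a_0, a_1, …) = (4, 12, 13)

Repeated division by 19 gives the digits low-to-high: 4925 = 4 + 12·19^1 + 13·19^2. Digit sequence: (4, 12, 13).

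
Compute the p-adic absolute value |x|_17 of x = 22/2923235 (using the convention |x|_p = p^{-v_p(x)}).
|22/2923235|_17 = 83521

Step 1 — compute v_17(x) by factoring powers of 17 out of the numerator and denominator: v_17(22/2923235) = -4. Step 2 — apply |x|_p = p^{-v_p(x)} = 17^{4} = 83521.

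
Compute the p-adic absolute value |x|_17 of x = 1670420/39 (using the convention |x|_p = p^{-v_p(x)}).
|1670420/39|_17 = 1/83521

Step 1 — compute v_17(x) by factoring powers of 17 out of the numerator and denominator: v_17(1670420/39) = 4. Step 2 — apply |x|_p = p^{-v_p(x)} = 17^{-4} = 1/83521.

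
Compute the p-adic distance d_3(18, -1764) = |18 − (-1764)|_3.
d_3(18, -1764) = 1/81

Step 1 — x − y = 18 − (-1764) = 1782. Step 2 — v_3(1782) = 4 (factor: 1782 = (3^4 · 22); the sign does not affect v_p). Step 3 — |x − y|_3 = 3^{-4} = 1/81.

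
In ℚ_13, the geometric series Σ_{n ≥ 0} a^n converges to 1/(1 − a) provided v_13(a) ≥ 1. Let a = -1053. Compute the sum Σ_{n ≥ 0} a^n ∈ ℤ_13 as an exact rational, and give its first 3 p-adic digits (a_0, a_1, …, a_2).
Σ a^n = 1/(1 − a) = 1/1054;  first 3 digits = (1, 10, 2)

v_13(a) = 1 ≥ 1, so the series converges in ℤ_13 to 1/(1 − a) = 1/(1 − (-1053)) = 1/1054. Expand this rational in ℤ_13: compute digits iteratively via d_i = x_i mod 13, x_{i+1} = (x_i − d_i)/13. The first 3 digits are (1, 10, 2).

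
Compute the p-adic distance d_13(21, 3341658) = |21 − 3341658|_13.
d_13(21, 3341658) = 1/371293

Step 1 — x − y = 21 − 3341658 = -3341637. Step 2 — v_13(-3341637) = 5 (factor: -3341637 = −(13^5 · 9); the sign does not affect v_p). Step 3 — |x − y|_13 = 13^{-5} = 1/371293.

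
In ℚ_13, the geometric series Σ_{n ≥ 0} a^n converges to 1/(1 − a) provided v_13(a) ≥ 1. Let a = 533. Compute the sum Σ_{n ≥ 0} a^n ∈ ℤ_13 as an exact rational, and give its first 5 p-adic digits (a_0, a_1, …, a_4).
Σ a^n = 1/(1 − a) = -1/532;  first 5 digits = (1, 2, 7, 7, 10)

v_13(a) = 1 ≥ 1, so the series converges in ℤ_13 to 1/(1 − a) = 1/(1 − 533) = -1/532. Expand this rational in ℤ_13: compute digits iteratively via d_i = x_i mod 13, x_{i+1} = (x_i − d_i)/13. The first 5 digits are (1, 2, 7, 7, 10).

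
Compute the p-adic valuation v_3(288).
v_3(288) = 2

v_3(n) is the largest exponent k such that 3^k divides n. Factor out: 288 = 3^2 · 32. (Sign doesn't affect v_p.) So v_3(288) = 2.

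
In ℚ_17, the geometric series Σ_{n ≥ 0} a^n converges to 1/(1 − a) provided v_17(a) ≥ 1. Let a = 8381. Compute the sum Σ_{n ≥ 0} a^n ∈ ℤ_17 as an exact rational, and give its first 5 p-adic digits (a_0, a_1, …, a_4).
Σ a^n = 1/(1 − a) = -1/8380;  first 5 digits = (1, 0, 12, 1, 8)

v_17(a) = 2 ≥ 1, so the series converges in ℤ_17 to 1/(1 − a) = 1/(1 − 8381) = -1/8380. Expand this rational in ℤ_17: compute digits iteratively via d_i = x_i mod 17, x_{i+1} = (x_i − d_i)/17. The first 5 digits are (1, 0, 12, 1, 8).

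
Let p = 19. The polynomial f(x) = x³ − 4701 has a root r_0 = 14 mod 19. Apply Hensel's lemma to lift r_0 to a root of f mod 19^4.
r_3 = 76394 (mod 130321)

Hensel: r_{i+1} = r_i − f(r_i)/f′(r_i) mod 19^{i+2}, where f′(x) = 3x². Iterate:
  r_0 = 14 (mod 19)
  r_1 = 223 (mod 361)
  r_2 = 945 (mod 6859)
  r_3 = 76394 (mod 130321)
Final: r = 76394 with f(r) ≡ 0 mod 19^4.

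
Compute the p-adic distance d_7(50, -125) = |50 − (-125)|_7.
d_7(50, -125) = 1/7

Step 1 — x − y = 50 − (-125) = 175. Step 2 — v_7(175) = 1 (factor: 175 = (7^1 · 25); the sign does not affect v_p). Step 3 — |x − y|_7 = 7^{-1} = 1/7.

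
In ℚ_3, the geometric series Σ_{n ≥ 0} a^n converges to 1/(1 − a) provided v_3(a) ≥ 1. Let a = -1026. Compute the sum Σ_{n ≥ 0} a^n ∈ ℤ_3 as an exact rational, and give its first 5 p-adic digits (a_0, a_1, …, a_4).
Σ a^n = 1/(1 − a) = 1/1027;  first 5 digits = (1, 0, 0, 1, 2)

v_3(a) = 3 ≥ 1, so the series converges in ℤ_3 to 1/(1 − a) = 1/(1 − (-1026)) = 1/1027. Expand this rational in ℤ_3: compute digits iteratively via d_i = x_i mod 3, x_{i+1} = (x_i − d_i)/3. The first 5 digits are (1, 0, 0, 1, 2).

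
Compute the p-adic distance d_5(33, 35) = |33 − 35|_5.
d_5(33, 35) = 1

Step 1 — x − y = 33 − 35 = -2. Step 2 — v_5(-2) = 0 (factor: -2 = −(5^0 · 2); the sign does not affect v_p). Step 3 — |x − y|_5 = 5^{0} = 1.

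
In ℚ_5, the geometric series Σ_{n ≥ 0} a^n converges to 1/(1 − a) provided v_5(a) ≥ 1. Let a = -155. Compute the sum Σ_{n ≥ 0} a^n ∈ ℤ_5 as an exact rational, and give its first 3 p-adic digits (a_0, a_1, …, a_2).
Σ a^n = 1/(1 − a) = 1/156;  first 3 digits = (1, 4, 4)

v_5(a) = 1 ≥ 1, so the series converges in ℤ_5 to 1/(1 − a) = 1/(1 − (-155)) = 1/156. Expand this rational in ℤ_5: compute digits iteratively via d_i = x_i mod 5, x_{i+1} = (x_i − d_i)/5. The first 3 digits are (1, 4, 4).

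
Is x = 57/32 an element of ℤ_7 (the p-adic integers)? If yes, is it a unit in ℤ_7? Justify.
x ∈ ℤ_7^× (unit); v_7(x) = 0

ℤ_7 = {x ∈ ℚ_7 : v_7(x) ≥ 0} and ℤ_7^× = {x ∈ ℤ_7 : v_7(x) = 0}. Here v_7(57/32) = v_7(num) − v_7(den) = 0; compare against these criteria.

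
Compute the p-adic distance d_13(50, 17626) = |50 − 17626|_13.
d_13(50, 17626) = 1/2197

Step 1 — x − y = 50 − 17626 = -17576. Step 2 — v_13(-17576) = 3 (factor: -17576 = −(13^3 · 8); the sign does not affect v_p). Step 3 — |x − y|_13 = 13^{-3} = 1/2197.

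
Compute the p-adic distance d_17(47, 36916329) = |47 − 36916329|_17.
d_17(47, 36916329) = 1/1419857

Step 1 — x − y = 47 − 36916329 = -36916282. Step 2 — v_17(-36916282) = 5 (factor: -36916282 = −(17^5 · 26); the sign does not affect v_p). Step 3 — |x − y|_17 = 17^{-5} = 1/1419857.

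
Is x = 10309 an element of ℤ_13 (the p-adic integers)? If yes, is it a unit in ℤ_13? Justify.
x ∈ ℤ_13 but not a unit; v_13(x) = 2 > 0

ℤ_13 = {x ∈ ℚ_13 : v_13(x) ≥ 0} and ℤ_13^× = {x ∈ ℤ_13 : v_13(x) = 0}. Here v_13(10309) = v_13(num) − v_13(den) = 2; compare against these criteria.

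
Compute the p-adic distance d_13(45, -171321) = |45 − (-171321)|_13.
d_13(45, -171321) = 1/28561

Step 1 — x − y = 45 − (-171321) = 171366. Step 2 — v_13(171366) = 4 (factor: 171366 = (13^4 · 6); the sign does not affect v_p). Step 3 — |x − y|_13 = 13^{-4} = 1/28561.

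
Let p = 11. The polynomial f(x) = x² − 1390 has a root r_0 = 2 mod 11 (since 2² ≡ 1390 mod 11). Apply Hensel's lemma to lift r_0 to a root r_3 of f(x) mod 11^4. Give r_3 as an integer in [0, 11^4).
r_3 = 11178 (mod 14641)

Hensel's recurrence: r_{i+1} = r_i − f(r_i)·(f′(r_i))^{-1} mod 11^{i+2}, with f′(x) = 2x. Iterate:
  r_0 = 2 (mod 11)
  r_1 = 46 (mod 121)
  r_2 = 530 (mod 1331)
  r_3 = 11178 (mod 14641)
Final: r_3 = 11178, and one checks f(r_3) ≡ 0 mod 11^4.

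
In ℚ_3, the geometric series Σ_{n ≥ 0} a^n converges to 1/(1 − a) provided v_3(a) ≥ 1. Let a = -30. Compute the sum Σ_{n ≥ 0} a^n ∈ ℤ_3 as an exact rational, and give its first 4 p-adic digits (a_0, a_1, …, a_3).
Σ a^n = 1/(1 − a) = 1/31;  first 4 digits = (1, 2, 0, 1)

v_3(a) = 1 ≥ 1, so the series converges in ℤ_3 to 1/(1 − a) = 1/(1 − (-30)) = 1/31. Expand this rational in ℤ_3: compute digits iteratively via d_i = x_i mod 3, x_{i+1} = (x_i − d_i)/3. The first 4 digits are (1, 2, 0, 1).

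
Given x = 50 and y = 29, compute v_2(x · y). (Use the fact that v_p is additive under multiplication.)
v_2(1450) = 1

v_p(x) = 1 (factor: 50 = 2^1 · 25); v_p(y) = 0 (factor: 29 = 2^0 · 29). Additivity: v_p(xy) = v_p(x) + v_p(y) = 1 + 0 = 1. (Direct check: xy = 1450 = 2^1 · (725).)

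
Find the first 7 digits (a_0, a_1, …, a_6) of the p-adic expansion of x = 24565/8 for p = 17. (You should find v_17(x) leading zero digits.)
(a_0, …, a_6) = (0, 0, 0, 7, 6, 6, 6)

v_17(24565/8) = 3, so a_0 = ... = a_2 = 0. Factor out: x = 17^3 · u with u = 5/8 a unit in ℤ_17. Expand u iteratively via a_{v+i} = u_i mod 17, u_{i+1} = (u_i − a_{v+i})/17:
  u_0 = 5/8;  a_3 = 7;  u_1 = (u_0 − 7)/17 = -3/8
  u_1 = -3/8;  a_4 = 6;  u_2 = (u_1 − 6)/17 = -3/8
  u_2 = -3/8;  a_5 = 6;  u_3 = (u_2 − 6)/17 = -3/8
  u_3 = -3/8;  a_6 = 6;  u_4 = (u_3 − 6)/17 = -3/8
Digits: (0, 0, 0, 7, 6, 6, 6).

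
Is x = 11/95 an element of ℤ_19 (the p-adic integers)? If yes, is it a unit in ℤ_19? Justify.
x ∉ ℤ_19 (v_19(x) = -1 < 0)

ℤ_19 = {x ∈ ℚ_19 : v_19(x) ≥ 0} and ℤ_19^× = {x ∈ ℤ_19 : v_19(x) = 0}. Here v_19(11/95) = v_19(num) − v_19(den) = -1; compare against these criteria.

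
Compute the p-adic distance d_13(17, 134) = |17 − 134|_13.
d_13(17, 134) = 1/13

Step 1 — x − y = 17 − 134 = -117. Step 2 — v_13(-117) = 1 (factor: -117 = −(13^1 · 9); the sign does not affect v_p). Step 3 — |x − y|_13 = 13^{-1} = 1/13.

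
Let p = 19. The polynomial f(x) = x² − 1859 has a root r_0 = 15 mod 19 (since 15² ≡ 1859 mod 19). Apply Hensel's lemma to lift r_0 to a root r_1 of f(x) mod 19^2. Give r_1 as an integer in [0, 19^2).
r_1 = 262 (mod 361)

Hensel's recurrence: r_{i+1} = r_i − f(r_i)·(f′(r_i))^{-1} mod 19^{i+2}, with f′(x) = 2x. Iterate:
  r_0 = 15 (mod 19)
  r_1 = 262 (mod 361)
Final: r_1 = 262, and one checks f(r_1) ≡ 0 mod 19^2.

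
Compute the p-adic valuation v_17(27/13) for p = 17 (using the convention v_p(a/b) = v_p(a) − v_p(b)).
v_17(27/13) = 0

Factor powers of 17 from the numerator and denominator of the reduced fraction: 27 = 17^0 · 27 and 13 = 17^0 · 13. Apply v_p(a/b) = v_p(a) − v_p(b): v_17(27/13) = 0 − 0 = 0.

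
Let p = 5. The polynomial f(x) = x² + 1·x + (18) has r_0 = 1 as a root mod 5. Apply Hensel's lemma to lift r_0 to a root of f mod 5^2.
r_1 = 11 (mod 25)

Hensel: r_{i+1} = r_i − f(r_i)·(f′(r_i))^{-1} mod 5^{i+2}, f′(x) = 2x + 1. Iterate:
  r_0 = 1 (mod 5)
  r_1 = 11 (mod 25)
Final: r = 11 satisfies f(r) ≡ 0 mod 5^2.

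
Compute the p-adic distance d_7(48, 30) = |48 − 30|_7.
d_7(48, 30) = 1

Step 1 — x − y = 48 − 30 = 18. Step 2 — v_7(18) = 0 (factor: 18 = (7^0 · 18); the sign does not affect v_p). Step 3 — |x − y|_7 = 7^{0} = 1.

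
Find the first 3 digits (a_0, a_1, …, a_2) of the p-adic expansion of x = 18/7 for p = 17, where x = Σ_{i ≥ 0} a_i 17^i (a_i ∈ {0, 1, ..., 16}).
(a_0, …, a_2) = (5, 12, 9)

v_17(18/7) = 0 (numerator and denominator both coprime to 17), so x ∈ ℤ_17^×. Compute digits iteratively via a_i = x_i mod 17, x_{i+1} = (x_i − a_i)/17, with x_0 = x:
  x_0 = 18/7;  a_0 = 5;  x_1 = (x_0 − 5)/17 = -1/7
  x_1 = -1/7;  a_1 = 12;  x_2 = (x_1 − 12)/17 = -5/7
  x_2 = -5/7;  a_2 = 9;  x_3 = (x_2 − 9)/17 = -4/7
Digits: (5, 12, 9).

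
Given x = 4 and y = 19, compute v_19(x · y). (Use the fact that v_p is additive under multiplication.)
v_19(76) = 1

v_p(x) = 0 (factor: 4 = 19^0 · 4); v_p(y) = 1 (factor: 19 = 19^1 · 1). Additivity: v_p(xy) = v_p(x) + v_p(y) = 0 + 1 = 1. (Direct check: xy = 76 = 19^1 · (4).)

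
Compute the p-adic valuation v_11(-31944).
v_11(-31944) = 3

v_11(n) is the largest exponent k such that 11^k divides n. Factor out: -31944 = -11^3 · 24. (Sign doesn't affect v_p.) So v_11(-31944) = 3.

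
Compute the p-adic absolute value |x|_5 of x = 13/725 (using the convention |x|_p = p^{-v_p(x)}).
|13/725|_5 = 25

Step 1 — compute v_5(x) by factoring powers of 5 out of the numerator and denominator: v_5(13/725) = -2. Step 2 — apply |x|_p = p^{-v_p(x)} = 5^{2} = 25.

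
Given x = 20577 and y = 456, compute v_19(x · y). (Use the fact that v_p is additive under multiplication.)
v_19(9383112) = 4

v_p(x) = 3 (factor: 20577 = 19^3 · 3); v_p(y) = 1 (factor: 456 = 19^1 · 24). Additivity: v_p(xy) = v_p(x) + v_p(y) = 3 + 1 = 4. (Direct check: xy = 9383112 = 19^4 · (72).)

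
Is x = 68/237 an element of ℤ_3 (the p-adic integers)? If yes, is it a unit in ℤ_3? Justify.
x ∉ ℤ_3 (v_3(x) = -1 < 0)

ℤ_3 = {x ∈ ℚ_3 : v_3(x) ≥ 0} and ℤ_3^× = {x ∈ ℤ_3 : v_3(x) = 0}. Here v_3(68/237) = v_3(num) − v_3(den) = -1; compare against these criteria.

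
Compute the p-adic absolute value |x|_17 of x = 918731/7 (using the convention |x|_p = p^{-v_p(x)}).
|918731/7|_17 = 1/83521

Step 1 — compute v_17(x) by factoring powers of 17 out of the numerator and denominator: v_17(918731/7) = 4. Step 2 — apply |x|_p = p^{-v_p(x)} = 17^{-4} = 1/83521.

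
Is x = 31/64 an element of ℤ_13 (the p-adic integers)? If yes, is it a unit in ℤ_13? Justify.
x ∈ ℤ_13^× (unit); v_13(x) = 0

ℤ_13 = {x ∈ ℚ_13 : v_13(x) ≥ 0} and ℤ_13^× = {x ∈ ℤ_13 : v_13(x) = 0}. Here v_13(31/64) = v_13(num) − v_13(den) = 0; compare against these criteria.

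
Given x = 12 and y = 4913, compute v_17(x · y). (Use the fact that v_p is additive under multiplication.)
v_17(58956) = 3

v_p(x) = 0 (factor: 12 = 17^0 · 12); v_p(y) = 3 (factor: 4913 = 17^3 · 1). Additivity: v_p(xy) = v_p(x) + v_p(y) = 0 + 3 = 3. (Direct check: xy = 58956 = 17^3 · (12).)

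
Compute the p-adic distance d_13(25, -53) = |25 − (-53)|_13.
d_13(25, -53) = 1/13

Step 1 — x − y = 25 − (-53) = 78. Step 2 — v_13(78) = 1 (factor: 78 = (13^1 · 6); the sign does not affect v_p). Step 3 — |x − y|_13 = 13^{-1} = 1/13.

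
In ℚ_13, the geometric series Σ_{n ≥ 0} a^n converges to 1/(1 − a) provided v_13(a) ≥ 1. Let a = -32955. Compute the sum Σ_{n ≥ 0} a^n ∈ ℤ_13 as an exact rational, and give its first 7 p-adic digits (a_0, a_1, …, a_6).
Σ a^n = 1/(1 − a) = 1/32956;  first 7 digits = (1, 0, 0, 11, 11, 12, 3)

v_13(a) = 3 ≥ 1, so the series converges in ℤ_13 to 1/(1 − a) = 1/(1 − (-32955)) = 1/32956. Expand this rational in ℤ_13: compute digits iteratively via d_i = x_i mod 13, x_{i+1} = (x_i − d_i)/13. The first 7 digits are (1, 0, 0, 11, 11, 12, 3).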